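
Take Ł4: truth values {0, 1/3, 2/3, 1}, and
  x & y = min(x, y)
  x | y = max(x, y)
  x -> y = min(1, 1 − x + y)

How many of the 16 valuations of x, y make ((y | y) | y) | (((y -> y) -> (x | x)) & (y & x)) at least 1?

4

x = 0, y = 0 ↦ 0  <
x = 0, y = 1/3 ↦ 1/3  <
x = 0, y = 2/3 ↦ 2/3  <
x = 0, y = 1 ↦ 1  ≥
x = 1/3, y = 0 ↦ 0  <
x = 1/3, y = 1/3 ↦ 1/3  <
x = 1/3, y = 2/3 ↦ 2/3  <
x = 1/3, y = 1 ↦ 1  ≥
x = 2/3, y = 0 ↦ 0  <
x = 2/3, y = 1/3 ↦ 1/3  <
x = 2/3, y = 2/3 ↦ 2/3  <
x = 2/3, y = 1 ↦ 1  ≥
x = 1, y = 0 ↦ 0  <
x = 1, y = 1/3 ↦ 1/3  <
x = 1, y = 2/3 ↦ 2/3  <
x = 1, y = 1 ↦ 1  ≥
So 4 of the 16 assignments meet the threshold.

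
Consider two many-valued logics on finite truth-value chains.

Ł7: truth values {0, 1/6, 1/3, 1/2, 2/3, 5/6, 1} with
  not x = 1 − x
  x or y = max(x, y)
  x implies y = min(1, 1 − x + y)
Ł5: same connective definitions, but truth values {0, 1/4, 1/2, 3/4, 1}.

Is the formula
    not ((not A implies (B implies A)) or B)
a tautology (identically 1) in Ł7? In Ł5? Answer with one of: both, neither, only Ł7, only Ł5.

neither

In Ł7: at A = 0, B = 0 the value is 0 — not a tautology.
In Ł5: at A = 0, B = 0 the value is 0 — not a tautology.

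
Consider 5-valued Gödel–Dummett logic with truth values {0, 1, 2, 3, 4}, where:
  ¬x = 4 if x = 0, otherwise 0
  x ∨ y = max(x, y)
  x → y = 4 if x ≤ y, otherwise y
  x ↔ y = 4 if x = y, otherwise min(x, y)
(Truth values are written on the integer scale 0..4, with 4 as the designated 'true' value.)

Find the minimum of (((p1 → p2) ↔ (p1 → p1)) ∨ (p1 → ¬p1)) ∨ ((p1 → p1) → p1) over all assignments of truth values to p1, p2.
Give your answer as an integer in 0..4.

Take p1 = 1, p2 = 0:
p1 → p2 = 1 → 0 = 0
p1 → p1 = 1 → 1 = 4
(p1 → p2) ↔ (p1 → p1) = 0 ↔ 4 = 0
¬p1 = ¬1 = 0
p1 → ¬p1 = 1 → 0 = 0
((p1 → p2) ↔ (p1 → p1)) ∨ (p1 → ¬p1) = 0 ∨ 0 = 0
p1 → p1 = 1 → 1 = 4
(p1 → p1) → p1 = 4 → 1 = 1
(((p1 → p2) ↔ (p1 → p1)) ∨ (p1 → ¬p1)) ∨ ((p1 → p1) → p1) = 0 ∨ 1 = 1
No assignment yields a value below 1, so this is the minimum.

1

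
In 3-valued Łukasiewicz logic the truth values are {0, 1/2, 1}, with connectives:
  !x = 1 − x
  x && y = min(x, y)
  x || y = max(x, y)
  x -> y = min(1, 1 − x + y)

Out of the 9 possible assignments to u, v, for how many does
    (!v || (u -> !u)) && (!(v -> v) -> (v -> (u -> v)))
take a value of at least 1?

u = 0, v = 0 ↦ 1  ≥
u = 0, v = 1/2 ↦ 1  ≥
u = 0, v = 1 ↦ 1  ≥
u = 1/2, v = 0 ↦ 1  ≥
u = 1/2, v = 1/2 ↦ 1  ≥
u = 1/2, v = 1 ↦ 1  ≥
u = 1, v = 0 ↦ 1  ≥
u = 1, v = 1/2 ↦ 1/2  <
u = 1, v = 1 ↦ 0  <
So 7 of the 9 assignments meet the threshold.

7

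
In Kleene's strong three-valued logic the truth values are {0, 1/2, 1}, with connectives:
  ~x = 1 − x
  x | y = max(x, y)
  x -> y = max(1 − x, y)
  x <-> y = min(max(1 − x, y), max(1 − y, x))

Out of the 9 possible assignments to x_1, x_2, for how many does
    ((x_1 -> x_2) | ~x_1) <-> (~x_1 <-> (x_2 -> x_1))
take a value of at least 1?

x_1 = 0, x_2 = 0 ↦ 1  ≥
x_1 = 0, x_2 = 1/2 ↦ 1/2  <
x_1 = 0, x_2 = 1 ↦ 0  <
x_1 = 1/2, x_2 = 0 ↦ 1/2  <
x_1 = 1/2, x_2 = 1/2 ↦ 1/2  <
x_1 = 1/2, x_2 = 1 ↦ 1/2  <
x_1 = 1, x_2 = 0 ↦ 1  ≥
x_1 = 1, x_2 = 1/2 ↦ 1/2  <
x_1 = 1, x_2 = 1 ↦ 0  <
So 2 of the 9 assignments meet the threshold.

2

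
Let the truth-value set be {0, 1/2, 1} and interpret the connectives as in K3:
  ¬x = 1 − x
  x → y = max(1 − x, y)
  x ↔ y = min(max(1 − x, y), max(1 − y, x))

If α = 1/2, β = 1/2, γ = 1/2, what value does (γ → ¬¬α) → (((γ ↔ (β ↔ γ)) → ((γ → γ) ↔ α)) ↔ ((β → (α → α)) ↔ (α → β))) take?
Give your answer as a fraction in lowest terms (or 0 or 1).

1/2

¬α = ¬1/2 = 1/2
¬¬α = ¬1/2 = 1/2
γ → ¬¬α = 1/2 → 1/2 = 1/2
β ↔ γ = 1/2 ↔ 1/2 = 1/2
γ ↔ (β ↔ γ) = 1/2 ↔ 1/2 = 1/2
γ → γ = 1/2 → 1/2 = 1/2
(γ → γ) ↔ α = 1/2 ↔ 1/2 = 1/2
(γ ↔ (β ↔ γ)) → ((γ → γ) ↔ α) = 1/2 → 1/2 = 1/2
α → α = 1/2 → 1/2 = 1/2
β → (α → α) = 1/2 → 1/2 = 1/2
α → β = 1/2 → 1/2 = 1/2
(β → (α → α)) ↔ (α → β) = 1/2 ↔ 1/2 = 1/2
((γ ↔ (β ↔ γ)) → ((γ → γ) ↔ α)) ↔ ((β → (α → α)) ↔ (α → β)) = 1/2 ↔ 1/2 = 1/2
(γ → ¬¬α) → (((γ ↔ (β ↔ γ)) → ((γ → γ) ↔ α)) ↔ ((β → (α → α)) ↔ (α → β))) = 1/2 → 1/2 = 1/2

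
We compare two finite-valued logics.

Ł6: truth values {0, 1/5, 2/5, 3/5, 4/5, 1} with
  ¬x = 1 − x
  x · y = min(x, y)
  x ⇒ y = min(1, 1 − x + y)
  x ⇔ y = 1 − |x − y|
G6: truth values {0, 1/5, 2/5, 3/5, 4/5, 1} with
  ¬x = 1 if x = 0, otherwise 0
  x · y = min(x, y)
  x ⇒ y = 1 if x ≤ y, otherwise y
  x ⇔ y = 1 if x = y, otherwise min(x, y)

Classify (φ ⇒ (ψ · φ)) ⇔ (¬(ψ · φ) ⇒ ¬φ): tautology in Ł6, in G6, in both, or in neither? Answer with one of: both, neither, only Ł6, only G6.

only Ł6

In Ł6: every assignment gives 1 — tautology.
In G6: at φ = 2/5, ψ = 1/5 the value is 1/5 — not a tautology.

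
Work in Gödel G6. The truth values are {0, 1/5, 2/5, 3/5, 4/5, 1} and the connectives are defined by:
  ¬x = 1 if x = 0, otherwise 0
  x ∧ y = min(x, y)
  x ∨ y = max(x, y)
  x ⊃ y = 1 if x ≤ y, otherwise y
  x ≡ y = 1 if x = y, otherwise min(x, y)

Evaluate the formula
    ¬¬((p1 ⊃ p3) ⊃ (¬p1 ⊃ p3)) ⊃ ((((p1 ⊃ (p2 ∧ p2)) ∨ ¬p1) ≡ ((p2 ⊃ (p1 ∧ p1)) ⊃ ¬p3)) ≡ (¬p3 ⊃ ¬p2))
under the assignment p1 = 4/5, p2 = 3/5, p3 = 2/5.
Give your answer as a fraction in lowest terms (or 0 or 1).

0

p1 ⊃ p3 = 4/5 ⊃ 2/5 = 2/5
¬p1 = ¬4/5 = 0
¬p1 ⊃ p3 = 0 ⊃ 2/5 = 1
(p1 ⊃ p3) ⊃ (¬p1 ⊃ p3) = 2/5 ⊃ 1 = 1
¬((p1 ⊃ p3) ⊃ (¬p1 ⊃ p3)) = ¬1 = 0
¬¬((p1 ⊃ p3) ⊃ (¬p1 ⊃ p3)) = ¬0 = 1
p2 ∧ p2 = 3/5 ∧ 3/5 = 3/5
p1 ⊃ (p2 ∧ p2) = 4/5 ⊃ 3/5 = 3/5
¬p1 = ¬4/5 = 0
(p1 ⊃ (p2 ∧ p2)) ∨ ¬p1 = 3/5 ∨ 0 = 3/5
p1 ∧ p1 = 4/5 ∧ 4/5 = 4/5
p2 ⊃ (p1 ∧ p1) = 3/5 ⊃ 4/5 = 1
¬p3 = ¬2/5 = 0
(p2 ⊃ (p1 ∧ p1)) ⊃ ¬p3 = 1 ⊃ 0 = 0
((p1 ⊃ (p2 ∧ p2)) ∨ ¬p1) ≡ ((p2 ⊃ (p1 ∧ p1)) ⊃ ¬p3) = 3/5 ≡ 0 = 0
¬p3 = ¬2/5 = 0
¬p2 = ¬3/5 = 0
¬p3 ⊃ ¬p2 = 0 ⊃ 0 = 1
(((p1 ⊃ (p2 ∧ p2)) ∨ ¬p1) ≡ ((p2 ⊃ (p1 ∧ p1)) ⊃ ¬p3)) ≡ (¬p3 ⊃ ¬p2) = 0 ≡ 1 = 0
¬¬((p1 ⊃ p3) ⊃ (¬p1 ⊃ p3)) ⊃ ((((p1 ⊃ (p2 ∧ p2)) ∨ ¬p1) ≡ ((p2 ⊃ (p1 ∧ p1)) ⊃ ¬p3)) ≡ (¬p3 ⊃ ¬p2)) = 1 ⊃ 0 = 0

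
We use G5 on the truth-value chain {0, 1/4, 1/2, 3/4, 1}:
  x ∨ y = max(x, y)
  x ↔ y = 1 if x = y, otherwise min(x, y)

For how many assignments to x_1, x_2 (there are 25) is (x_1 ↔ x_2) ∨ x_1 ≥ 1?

value 1: 9 assignments (counts)
value 3/4: 4 assignments
value 1/2: 4 assignments
value 1/4: 4 assignments
value 0: 4 assignments
So 9 of the 25 assignments meet the threshold.

9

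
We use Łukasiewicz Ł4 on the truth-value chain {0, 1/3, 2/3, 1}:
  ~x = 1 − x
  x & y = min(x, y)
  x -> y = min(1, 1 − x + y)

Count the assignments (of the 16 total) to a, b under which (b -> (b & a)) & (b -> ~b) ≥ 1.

7

a = 0, b = 0 ↦ 1  ≥
a = 0, b = 1/3 ↦ 2/3  <
a = 0, b = 2/3 ↦ 1/3  <
a = 0, b = 1 ↦ 0  <
a = 1/3, b = 0 ↦ 1  ≥
a = 1/3, b = 1/3 ↦ 1  ≥
a = 1/3, b = 2/3 ↦ 2/3  <
a = 1/3, b = 1 ↦ 0  <
a = 2/3, b = 0 ↦ 1  ≥
a = 2/3, b = 1/3 ↦ 1  ≥
a = 2/3, b = 2/3 ↦ 2/3  <
a = 2/3, b = 1 ↦ 0  <
a = 1, b = 0 ↦ 1  ≥
a = 1, b = 1/3 ↦ 1  ≥
a = 1, b = 2/3 ↦ 2/3  <
a = 1, b = 1 ↦ 0  <
So 7 of the 16 assignments meet the threshold.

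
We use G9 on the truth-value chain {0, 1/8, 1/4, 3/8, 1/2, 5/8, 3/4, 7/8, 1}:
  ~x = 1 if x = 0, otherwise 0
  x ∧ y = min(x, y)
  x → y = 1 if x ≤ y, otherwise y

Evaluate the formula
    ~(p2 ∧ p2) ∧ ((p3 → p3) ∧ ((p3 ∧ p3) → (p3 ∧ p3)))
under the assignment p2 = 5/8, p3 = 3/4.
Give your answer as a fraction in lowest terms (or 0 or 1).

p2 ∧ p2 = 5/8 ∧ 5/8 = 5/8
~(p2 ∧ p2) = ~5/8 = 0
p3 → p3 = 3/4 → 3/4 = 1
p3 ∧ p3 = 3/4 ∧ 3/4 = 3/4
p3 ∧ p3 = 3/4 ∧ 3/4 = 3/4
(p3 ∧ p3) → (p3 ∧ p3) = 3/4 → 3/4 = 1
(p3 → p3) ∧ ((p3 ∧ p3) → (p3 ∧ p3)) = 1 ∧ 1 = 1
~(p2 ∧ p2) ∧ ((p3 → p3) ∧ ((p3 ∧ p3) → (p3 ∧ p3))) = 0 ∧ 1 = 0

0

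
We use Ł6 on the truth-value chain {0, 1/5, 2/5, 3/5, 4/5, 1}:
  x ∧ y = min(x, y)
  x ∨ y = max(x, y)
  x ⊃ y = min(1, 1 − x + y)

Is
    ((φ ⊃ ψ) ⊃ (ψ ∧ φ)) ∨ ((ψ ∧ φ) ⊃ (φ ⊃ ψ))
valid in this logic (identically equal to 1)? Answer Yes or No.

At φ = 1, ψ = 2/5, for instance:
φ ⊃ ψ = 1 ⊃ 2/5 = 2/5
ψ ∧ φ = 2/5 ∧ 1 = 2/5
(φ ⊃ ψ) ⊃ (ψ ∧ φ) = 2/5 ⊃ 2/5 = 1
(ψ ∧ φ) ⊃ (φ ⊃ ψ) = 2/5 ⊃ 2/5 = 1
((φ ⊃ ψ) ⊃ (ψ ∧ φ)) ∨ ((ψ ∧ φ) ⊃ (φ ⊃ ψ)) = 1 ∨ 1 = 1
and checking the remaining 35 assignments likewise gives ≥ 1 in every case.

Yes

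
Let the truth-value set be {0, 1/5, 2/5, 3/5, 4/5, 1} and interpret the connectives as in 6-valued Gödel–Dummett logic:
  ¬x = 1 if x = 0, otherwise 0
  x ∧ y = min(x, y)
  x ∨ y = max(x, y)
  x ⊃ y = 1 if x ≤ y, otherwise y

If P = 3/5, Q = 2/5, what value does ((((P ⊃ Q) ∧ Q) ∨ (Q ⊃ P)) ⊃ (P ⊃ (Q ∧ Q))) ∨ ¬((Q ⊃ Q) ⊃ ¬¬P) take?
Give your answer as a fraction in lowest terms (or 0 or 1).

P ⊃ Q = 3/5 ⊃ 2/5 = 2/5
(P ⊃ Q) ∧ Q = 2/5 ∧ 2/5 = 2/5
Q ⊃ P = 2/5 ⊃ 3/5 = 1
((P ⊃ Q) ∧ Q) ∨ (Q ⊃ P) = 2/5 ∨ 1 = 1
Q ∧ Q = 2/5 ∧ 2/5 = 2/5
P ⊃ (Q ∧ Q) = 3/5 ⊃ 2/5 = 2/5
(((P ⊃ Q) ∧ Q) ∨ (Q ⊃ P)) ⊃ (P ⊃ (Q ∧ Q)) = 1 ⊃ 2/5 = 2/5
Q ⊃ Q = 2/5 ⊃ 2/5 = 1
¬P = ¬3/5 = 0
¬¬P = ¬0 = 1
(Q ⊃ Q) ⊃ ¬¬P = 1 ⊃ 1 = 1
¬((Q ⊃ Q) ⊃ ¬¬P) = ¬1 = 0
((((P ⊃ Q) ∧ Q) ∨ (Q ⊃ P)) ⊃ (P ⊃ (Q ∧ Q))) ∨ ¬((Q ⊃ Q) ⊃ ¬¬P) = 2/5 ∨ 0 = 2/5

2/5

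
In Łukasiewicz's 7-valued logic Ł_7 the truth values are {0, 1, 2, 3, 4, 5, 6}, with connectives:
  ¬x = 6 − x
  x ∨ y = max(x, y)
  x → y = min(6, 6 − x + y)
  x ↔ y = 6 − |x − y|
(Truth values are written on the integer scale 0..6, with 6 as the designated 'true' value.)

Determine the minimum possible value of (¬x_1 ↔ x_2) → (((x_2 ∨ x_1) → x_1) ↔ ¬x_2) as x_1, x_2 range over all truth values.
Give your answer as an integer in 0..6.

Take x_1 = 3, x_2 = 3:
¬x_1 = ¬3 = 3
¬x_1 ↔ x_2 = 3 ↔ 3 = 6
x_2 ∨ x_1 = 3 ∨ 3 = 3
(x_2 ∨ x_1) → x_1 = 3 → 3 = 6
¬x_2 = ¬3 = 3
((x_2 ∨ x_1) → x_1) ↔ ¬x_2 = 6 ↔ 3 = 3
(¬x_1 ↔ x_2) → (((x_2 ∨ x_1) → x_1) ↔ ¬x_2) = 6 → 3 = 3
No assignment yields a value below 3, so this is the minimum.

3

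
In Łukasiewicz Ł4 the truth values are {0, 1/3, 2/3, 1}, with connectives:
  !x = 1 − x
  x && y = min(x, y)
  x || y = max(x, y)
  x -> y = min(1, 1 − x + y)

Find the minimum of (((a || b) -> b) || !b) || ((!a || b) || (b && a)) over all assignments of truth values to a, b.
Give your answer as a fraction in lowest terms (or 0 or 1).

2/3

Take a = 2/3, b = 1/3:
a || b = 2/3 || 1/3 = 2/3
(a || b) -> b = 2/3 -> 1/3 = 2/3
!b = !1/3 = 2/3
((a || b) -> b) || !b = 2/3 || 2/3 = 2/3
!a = !2/3 = 1/3
!a || b = 1/3 || 1/3 = 1/3
b && a = 1/3 && 2/3 = 1/3
(!a || b) || (b && a) = 1/3 || 1/3 = 1/3
(((a || b) -> b) || !b) || ((!a || b) || (b && a)) = 2/3 || 1/3 = 2/3
No assignment yields a value below 2/3, so this is the minimum.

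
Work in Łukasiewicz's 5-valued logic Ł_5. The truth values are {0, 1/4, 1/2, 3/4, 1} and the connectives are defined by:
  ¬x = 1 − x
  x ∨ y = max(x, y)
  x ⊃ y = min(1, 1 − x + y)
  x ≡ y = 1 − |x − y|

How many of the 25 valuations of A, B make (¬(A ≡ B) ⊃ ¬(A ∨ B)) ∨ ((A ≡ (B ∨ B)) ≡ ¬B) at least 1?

16

value 1: 16 assignments (counts)
value 3/4: 5 assignments
value 1/2: 3 assignments
value 0: 1 assignment
So 16 of the 25 assignments meet the threshold.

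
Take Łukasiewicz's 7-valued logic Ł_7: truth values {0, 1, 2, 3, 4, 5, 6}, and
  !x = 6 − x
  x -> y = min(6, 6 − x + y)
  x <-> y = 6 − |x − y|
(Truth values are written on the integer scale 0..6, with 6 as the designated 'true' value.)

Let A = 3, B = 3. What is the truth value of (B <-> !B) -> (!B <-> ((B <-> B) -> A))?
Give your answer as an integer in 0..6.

6

!B = !3 = 3
B <-> !B = 3 <-> 3 = 6
!B = !3 = 3
B <-> B = 3 <-> 3 = 6
(B <-> B) -> A = 6 -> 3 = 3
!B <-> ((B <-> B) -> A) = 3 <-> 3 = 6
(B <-> !B) -> (!B <-> ((B <-> B) -> A)) = 6 -> 6 = 6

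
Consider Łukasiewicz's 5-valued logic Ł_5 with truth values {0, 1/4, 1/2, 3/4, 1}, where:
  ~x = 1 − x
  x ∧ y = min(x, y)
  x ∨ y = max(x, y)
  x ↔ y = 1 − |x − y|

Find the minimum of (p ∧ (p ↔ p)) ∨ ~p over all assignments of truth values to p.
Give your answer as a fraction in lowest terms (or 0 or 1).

1/2

Take p = 1/2:
p ↔ p = 1/2 ↔ 1/2 = 1
p ∧ (p ↔ p) = 1/2 ∧ 1 = 1/2
~p = ~1/2 = 1/2
(p ∧ (p ↔ p)) ∨ ~p = 1/2 ∨ 1/2 = 1/2
No assignment yields a value below 1/2, so this is the minimum.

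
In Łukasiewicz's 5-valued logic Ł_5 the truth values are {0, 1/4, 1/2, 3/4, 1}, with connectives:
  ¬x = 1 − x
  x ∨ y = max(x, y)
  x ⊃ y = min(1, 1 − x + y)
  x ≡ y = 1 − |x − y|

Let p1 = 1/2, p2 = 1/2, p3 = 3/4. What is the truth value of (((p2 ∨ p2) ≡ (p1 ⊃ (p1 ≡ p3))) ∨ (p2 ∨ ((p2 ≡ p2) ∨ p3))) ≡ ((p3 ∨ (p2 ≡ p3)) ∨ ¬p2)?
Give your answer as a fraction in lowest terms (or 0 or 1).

p2 ∨ p2 = 1/2 ∨ 1/2 = 1/2
p1 ≡ p3 = 1/2 ≡ 3/4 = 3/4
p1 ⊃ (p1 ≡ p3) = 1/2 ⊃ 3/4 = 1
(p2 ∨ p2) ≡ (p1 ⊃ (p1 ≡ p3)) = 1/2 ≡ 1 = 1/2
p2 ≡ p2 = 1/2 ≡ 1/2 = 1
(p2 ≡ p2) ∨ p3 = 1 ∨ 3/4 = 1
p2 ∨ ((p2 ≡ p2) ∨ p3) = 1/2 ∨ 1 = 1
((p2 ∨ p2) ≡ (p1 ⊃ (p1 ≡ p3))) ∨ (p2 ∨ ((p2 ≡ p2) ∨ p3)) = 1/2 ∨ 1 = 1
p2 ≡ p3 = 1/2 ≡ 3/4 = 3/4
p3 ∨ (p2 ≡ p3) = 3/4 ∨ 3/4 = 3/4
¬p2 = ¬1/2 = 1/2
(p3 ∨ (p2 ≡ p3)) ∨ ¬p2 = 3/4 ∨ 1/2 = 3/4
(((p2 ∨ p2) ≡ (p1 ⊃ (p1 ≡ p3))) ∨ (p2 ∨ ((p2 ≡ p2) ∨ p3))) ≡ ((p3 ∨ (p2 ≡ p3)) ∨ ¬p2) = 1 ≡ 3/4 = 3/4

3/4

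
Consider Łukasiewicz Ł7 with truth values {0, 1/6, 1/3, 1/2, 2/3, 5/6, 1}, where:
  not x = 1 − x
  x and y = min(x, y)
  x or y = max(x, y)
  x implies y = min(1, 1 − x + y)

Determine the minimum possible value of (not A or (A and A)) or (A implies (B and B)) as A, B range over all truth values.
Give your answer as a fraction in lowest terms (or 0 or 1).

Take A = 1/2, B = 0:
not A = not 1/2 = 1/2
A and A = 1/2 and 1/2 = 1/2
not A or (A and A) = 1/2 or 1/2 = 1/2
B and B = 0 and 0 = 0
A implies (B and B) = 1/2 implies 0 = 1/2
(not A or (A and A)) or (A implies (B and B)) = 1/2 or 1/2 = 1/2
No assignment yields a value below 1/2, so this is the minimum.

1/2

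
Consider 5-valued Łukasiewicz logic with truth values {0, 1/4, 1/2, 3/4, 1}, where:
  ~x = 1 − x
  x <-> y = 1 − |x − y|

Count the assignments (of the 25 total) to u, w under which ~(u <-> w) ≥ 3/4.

value 1: 2 assignments (counts)
value 3/4: 4 assignments (counts)
value 1/2: 6 assignments
value 1/4: 8 assignments
value 0: 5 assignments
So 6 of the 25 assignments meet the threshold.

6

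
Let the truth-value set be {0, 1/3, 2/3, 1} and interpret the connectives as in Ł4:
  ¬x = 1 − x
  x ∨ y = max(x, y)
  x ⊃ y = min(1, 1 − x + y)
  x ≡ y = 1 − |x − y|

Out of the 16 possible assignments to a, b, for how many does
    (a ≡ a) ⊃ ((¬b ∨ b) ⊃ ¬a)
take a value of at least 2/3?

10

a = 0, b = 0 ↦ 1  ≥
a = 0, b = 1/3 ↦ 1  ≥
a = 0, b = 2/3 ↦ 1  ≥
a = 0, b = 1 ↦ 1  ≥
a = 1/3, b = 0 ↦ 2/3  ≥
a = 1/3, b = 1/3 ↦ 1  ≥
a = 1/3, b = 2/3 ↦ 1  ≥
a = 1/3, b = 1 ↦ 2/3  ≥
a = 2/3, b = 0 ↦ 1/3  <
a = 2/3, b = 1/3 ↦ 2/3  ≥
a = 2/3, b = 2/3 ↦ 2/3  ≥
a = 2/3, b = 1 ↦ 1/3  <
a = 1, b = 0 ↦ 0  <
a = 1, b = 1/3 ↦ 1/3  <
a = 1, b = 2/3 ↦ 1/3  <
a = 1, b = 1 ↦ 0  <
So 10 of the 16 assignments meet the threshold.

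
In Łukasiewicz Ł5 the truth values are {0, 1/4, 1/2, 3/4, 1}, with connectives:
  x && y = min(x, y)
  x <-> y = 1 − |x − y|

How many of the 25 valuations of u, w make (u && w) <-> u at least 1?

15

value 1: 15 assignments (counts)
value 3/4: 4 assignments
value 1/2: 3 assignments
value 1/4: 2 assignments
value 0: 1 assignment
So 15 of the 25 assignments meet the threshold.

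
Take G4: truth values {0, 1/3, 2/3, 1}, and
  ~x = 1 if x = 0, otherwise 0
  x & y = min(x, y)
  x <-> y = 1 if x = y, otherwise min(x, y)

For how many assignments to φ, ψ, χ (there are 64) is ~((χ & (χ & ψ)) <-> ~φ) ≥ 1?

value 1: 34 assignments (counts)
value 0: 30 assignments
So 34 of the 64 assignments meet the threshold.

34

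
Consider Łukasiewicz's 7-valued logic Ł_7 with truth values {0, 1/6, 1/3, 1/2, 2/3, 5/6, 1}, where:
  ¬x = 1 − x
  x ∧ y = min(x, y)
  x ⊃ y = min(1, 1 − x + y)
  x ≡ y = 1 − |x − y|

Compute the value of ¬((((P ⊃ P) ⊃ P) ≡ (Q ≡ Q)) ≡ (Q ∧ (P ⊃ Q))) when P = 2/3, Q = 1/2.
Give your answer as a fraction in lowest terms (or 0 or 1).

P ⊃ P = 2/3 ⊃ 2/3 = 1
(P ⊃ P) ⊃ P = 1 ⊃ 2/3 = 2/3
Q ≡ Q = 1/2 ≡ 1/2 = 1
((P ⊃ P) ⊃ P) ≡ (Q ≡ Q) = 2/3 ≡ 1 = 2/3
P ⊃ Q = 2/3 ⊃ 1/2 = 5/6
Q ∧ (P ⊃ Q) = 1/2 ∧ 5/6 = 1/2
(((P ⊃ P) ⊃ P) ≡ (Q ≡ Q)) ≡ (Q ∧ (P ⊃ Q)) = 2/3 ≡ 1/2 = 5/6
¬((((P ⊃ P) ⊃ P) ≡ (Q ≡ Q)) ≡ (Q ∧ (P ⊃ Q))) = ¬5/6 = 1/6

1/6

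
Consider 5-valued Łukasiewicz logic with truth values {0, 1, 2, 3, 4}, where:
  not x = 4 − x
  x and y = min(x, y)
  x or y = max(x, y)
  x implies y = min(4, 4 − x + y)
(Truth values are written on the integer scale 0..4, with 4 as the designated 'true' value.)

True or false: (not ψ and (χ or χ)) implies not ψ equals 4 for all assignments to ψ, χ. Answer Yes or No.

At ψ = 1, χ = 1, for instance:
not ψ = not 1 = 3
χ or χ = 1 or 1 = 1
not ψ and (χ or χ) = 3 and 1 = 1
(not ψ and (χ or χ)) implies not ψ = 1 implies 3 = 4
and checking the remaining 24 assignments likewise gives ≥ 4 in every case.

Yes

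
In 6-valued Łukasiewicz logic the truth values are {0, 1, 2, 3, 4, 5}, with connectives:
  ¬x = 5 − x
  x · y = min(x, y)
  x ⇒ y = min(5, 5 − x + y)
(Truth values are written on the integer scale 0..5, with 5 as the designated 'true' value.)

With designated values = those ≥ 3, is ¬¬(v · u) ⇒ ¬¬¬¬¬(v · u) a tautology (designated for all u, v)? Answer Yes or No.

Counterexample: take u = 4, v = 4.
v · u = 4 · 4 = 4
¬(v · u) = ¬4 = 1
¬¬(v · u) = ¬1 = 4
v · u = 4 · 4 = 4
¬(v · u) = ¬4 = 1
¬¬(v · u) = ¬1 = 4
¬¬¬(v · u) = ¬4 = 1
¬¬¬¬(v · u) = ¬1 = 4
¬¬¬¬¬(v · u) = ¬4 = 1
¬¬(v · u) ⇒ ¬¬¬¬¬(v · u) = 4 ⇒ 1 = 2
This gives 2, which is below 3.

No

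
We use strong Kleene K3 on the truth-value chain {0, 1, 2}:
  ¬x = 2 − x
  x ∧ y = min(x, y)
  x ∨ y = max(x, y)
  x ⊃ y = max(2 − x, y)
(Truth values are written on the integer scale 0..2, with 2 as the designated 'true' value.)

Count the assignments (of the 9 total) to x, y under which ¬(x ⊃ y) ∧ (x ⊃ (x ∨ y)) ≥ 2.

1

x = 0, y = 0 ↦ 0  <
x = 0, y = 1 ↦ 0  <
x = 0, y = 2 ↦ 0  <
x = 1, y = 0 ↦ 1  <
x = 1, y = 1 ↦ 1  <
x = 1, y = 2 ↦ 0  <
x = 2, y = 0 ↦ 2  ≥
x = 2, y = 1 ↦ 1  <
x = 2, y = 2 ↦ 0  <
So 1 of the 9 assignments meets the threshold.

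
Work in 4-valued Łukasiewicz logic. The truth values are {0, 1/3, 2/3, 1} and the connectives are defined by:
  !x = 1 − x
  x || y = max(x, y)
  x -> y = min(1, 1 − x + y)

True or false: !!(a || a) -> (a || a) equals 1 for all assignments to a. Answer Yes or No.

Yes

a = 0 ↦ 1
a = 1/3 ↦ 1
a = 2/3 ↦ 1
a = 1 ↦ 1
Every assignment gives a value ≥ 1.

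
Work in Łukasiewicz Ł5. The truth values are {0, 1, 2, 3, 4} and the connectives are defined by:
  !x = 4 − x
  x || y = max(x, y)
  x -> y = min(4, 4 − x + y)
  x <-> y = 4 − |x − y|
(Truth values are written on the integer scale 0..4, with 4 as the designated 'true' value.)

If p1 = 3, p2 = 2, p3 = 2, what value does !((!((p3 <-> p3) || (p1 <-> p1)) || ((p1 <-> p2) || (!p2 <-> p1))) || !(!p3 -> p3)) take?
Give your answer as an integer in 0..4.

p3 <-> p3 = 2 <-> 2 = 4
p1 <-> p1 = 3 <-> 3 = 4
(p3 <-> p3) || (p1 <-> p1) = 4 || 4 = 4
!((p3 <-> p3) || (p1 <-> p1)) = !4 = 0
p1 <-> p2 = 3 <-> 2 = 3
!p2 = !2 = 2
!p2 <-> p1 = 2 <-> 3 = 3
(p1 <-> p2) || (!p2 <-> p1) = 3 || 3 = 3
!((p3 <-> p3) || (p1 <-> p1)) || ((p1 <-> p2) || (!p2 <-> p1)) = 0 || 3 = 3
!p3 = !2 = 2
!p3 -> p3 = 2 -> 2 = 4
!(!p3 -> p3) = !4 = 0
(!((p3 <-> p3) || (p1 <-> p1)) || ((p1 <-> p2) || (!p2 <-> p1))) || !(!p3 -> p3) = 3 || 0 = 3
!((!((p3 <-> p3) || (p1 <-> p1)) || ((p1 <-> p2) || (!p2 <-> p1))) || !(!p3 -> p3)) = !3 = 1

1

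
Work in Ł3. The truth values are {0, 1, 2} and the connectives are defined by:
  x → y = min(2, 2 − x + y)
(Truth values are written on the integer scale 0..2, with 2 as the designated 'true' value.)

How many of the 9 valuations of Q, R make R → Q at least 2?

Q = 0, R = 0 ↦ 2  ≥
Q = 0, R = 1 ↦ 1  <
Q = 0, R = 2 ↦ 0  <
Q = 1, R = 0 ↦ 2  ≥
Q = 1, R = 1 ↦ 2  ≥
Q = 1, R = 2 ↦ 1  <
Q = 2, R = 0 ↦ 2  ≥
Q = 2, R = 1 ↦ 2  ≥
Q = 2, R = 2 ↦ 2  ≥
So 6 of the 9 assignments meet the threshold.

6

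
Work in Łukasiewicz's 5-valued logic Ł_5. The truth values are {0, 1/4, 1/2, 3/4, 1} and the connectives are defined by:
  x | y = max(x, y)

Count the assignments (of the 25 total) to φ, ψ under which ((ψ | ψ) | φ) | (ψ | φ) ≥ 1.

value 1: 9 assignments (counts)
value 3/4: 7 assignments
value 1/2: 5 assignments
value 1/4: 3 assignments
value 0: 1 assignment
So 9 of the 25 assignments meet the threshold.

9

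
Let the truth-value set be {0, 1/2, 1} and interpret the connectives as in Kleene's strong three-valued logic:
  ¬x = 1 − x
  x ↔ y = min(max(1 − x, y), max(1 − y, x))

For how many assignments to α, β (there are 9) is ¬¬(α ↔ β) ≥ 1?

α = 0, β = 0 ↦ 1  ≥
α = 0, β = 1/2 ↦ 1/2  <
α = 0, β = 1 ↦ 0  <
α = 1/2, β = 0 ↦ 1/2  <
α = 1/2, β = 1/2 ↦ 1/2  <
α = 1/2, β = 1 ↦ 1/2  <
α = 1, β = 0 ↦ 0  <
α = 1, β = 1/2 ↦ 1/2  <
α = 1, β = 1 ↦ 1  ≥
So 2 of the 9 assignments meet the threshold.

2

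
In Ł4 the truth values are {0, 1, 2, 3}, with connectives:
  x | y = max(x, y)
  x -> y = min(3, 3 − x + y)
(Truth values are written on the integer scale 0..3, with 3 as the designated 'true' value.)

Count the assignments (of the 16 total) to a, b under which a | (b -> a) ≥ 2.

a = 0, b = 0 ↦ 3  ≥
a = 0, b = 1 ↦ 2  ≥
a = 0, b = 2 ↦ 1  <
a = 0, b = 3 ↦ 0  <
a = 1, b = 0 ↦ 3  ≥
a = 1, b = 1 ↦ 3  ≥
a = 1, b = 2 ↦ 2  ≥
a = 1, b = 3 ↦ 1  <
a = 2, b = 0 ↦ 3  ≥
a = 2, b = 1 ↦ 3  ≥
a = 2, b = 2 ↦ 3  ≥
a = 2, b = 3 ↦ 2  ≥
a = 3, b = 0 ↦ 3  ≥
a = 3, b = 1 ↦ 3  ≥
a = 3, b = 2 ↦ 3  ≥
a = 3, b = 3 ↦ 3  ≥
So 13 of the 16 assignments meet the threshold.

13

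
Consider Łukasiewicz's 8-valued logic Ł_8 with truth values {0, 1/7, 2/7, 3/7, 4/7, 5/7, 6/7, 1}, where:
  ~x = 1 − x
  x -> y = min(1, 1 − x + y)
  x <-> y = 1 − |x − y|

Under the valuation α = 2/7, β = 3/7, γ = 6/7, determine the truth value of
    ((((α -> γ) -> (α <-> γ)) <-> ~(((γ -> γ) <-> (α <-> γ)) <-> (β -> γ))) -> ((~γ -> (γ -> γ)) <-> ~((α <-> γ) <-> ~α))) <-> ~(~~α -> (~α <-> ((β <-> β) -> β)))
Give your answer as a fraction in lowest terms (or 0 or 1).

α -> γ = 2/7 -> 6/7 = 1
α <-> γ = 2/7 <-> 6/7 = 3/7
(α -> γ) -> (α <-> γ) = 1 -> 3/7 = 3/7
γ -> γ = 6/7 -> 6/7 = 1
α <-> γ = 2/7 <-> 6/7 = 3/7
(γ -> γ) <-> (α <-> γ) = 1 <-> 3/7 = 3/7
β -> γ = 3/7 -> 6/7 = 1
((γ -> γ) <-> (α <-> γ)) <-> (β -> γ) = 3/7 <-> 1 = 3/7
~(((γ -> γ) <-> (α <-> γ)) <-> (β -> γ)) = ~3/7 = 4/7
((α -> γ) -> (α <-> γ)) <-> ~(((γ -> γ) <-> (α <-> γ)) <-> (β -> γ)) = 3/7 <-> 4/7 = 6/7
~γ = ~6/7 = 1/7
γ -> γ = 6/7 -> 6/7 = 1
~γ -> (γ -> γ) = 1/7 -> 1 = 1
α <-> γ = 2/7 <-> 6/7 = 3/7
~α = ~2/7 = 5/7
(α <-> γ) <-> ~α = 3/7 <-> 5/7 = 5/7
~((α <-> γ) <-> ~α) = ~5/7 = 2/7
(~γ -> (γ -> γ)) <-> ~((α <-> γ) <-> ~α) = 1 <-> 2/7 = 2/7
(((α -> γ) -> (α <-> γ)) <-> ~(((γ -> γ) <-> (α <-> γ)) <-> (β -> γ))) -> ((~γ -> (γ -> γ)) <-> ~((α <-> γ) <-> ~α)) = 6/7 -> 2/7 = 3/7
~α = ~2/7 = 5/7
~~α = ~5/7 = 2/7
~α = ~2/7 = 5/7
β <-> β = 3/7 <-> 3/7 = 1
(β <-> β) -> β = 1 -> 3/7 = 3/7
~α <-> ((β <-> β) -> β) = 5/7 <-> 3/7 = 5/7
~~α -> (~α <-> ((β <-> β) -> β)) = 2/7 -> 5/7 = 1
~(~~α -> (~α <-> ((β <-> β) -> β))) = ~1 = 0
((((α -> γ) -> (α <-> γ)) <-> ~(((γ -> γ) <-> (α <-> γ)) <-> (β -> γ))) -> ((~γ -> (γ -> γ)) <-> ~((α <-> γ) <-> ~α))) <-> ~(~~α -> (~α <-> ((β <-> β) -> β))) = 3/7 <-> 0 = 4/7

4/7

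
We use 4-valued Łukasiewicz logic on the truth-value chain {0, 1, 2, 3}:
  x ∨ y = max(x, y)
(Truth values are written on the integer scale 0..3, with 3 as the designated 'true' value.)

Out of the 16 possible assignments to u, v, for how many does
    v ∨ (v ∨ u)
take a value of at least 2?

12

u = 0, v = 0 ↦ 0  <
u = 0, v = 1 ↦ 1  <
u = 0, v = 2 ↦ 2  ≥
u = 0, v = 3 ↦ 3  ≥
u = 1, v = 0 ↦ 1  <
u = 1, v = 1 ↦ 1  <
u = 1, v = 2 ↦ 2  ≥
u = 1, v = 3 ↦ 3  ≥
u = 2, v = 0 ↦ 2  ≥
u = 2, v = 1 ↦ 2  ≥
u = 2, v = 2 ↦ 2  ≥
u = 2, v = 3 ↦ 3  ≥
u = 3, v = 0 ↦ 3  ≥
u = 3, v = 1 ↦ 3  ≥
u = 3, v = 2 ↦ 3  ≥
u = 3, v = 3 ↦ 3  ≥
So 12 of the 16 assignments meet the threshold.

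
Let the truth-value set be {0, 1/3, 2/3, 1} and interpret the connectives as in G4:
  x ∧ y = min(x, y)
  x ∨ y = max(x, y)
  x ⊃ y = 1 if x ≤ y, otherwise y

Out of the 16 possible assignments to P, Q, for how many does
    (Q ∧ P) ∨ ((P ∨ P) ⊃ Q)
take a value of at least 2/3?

11

P = 0, Q = 0 ↦ 1  ≥
P = 0, Q = 1/3 ↦ 1  ≥
P = 0, Q = 2/3 ↦ 1  ≥
P = 0, Q = 1 ↦ 1  ≥
P = 1/3, Q = 0 ↦ 0  <
P = 1/3, Q = 1/3 ↦ 1  ≥
P = 1/3, Q = 2/3 ↦ 1  ≥
P = 1/3, Q = 1 ↦ 1  ≥
P = 2/3, Q = 0 ↦ 0  <
P = 2/3, Q = 1/3 ↦ 1/3  <
P = 2/3, Q = 2/3 ↦ 1  ≥
P = 2/3, Q = 1 ↦ 1  ≥
P = 1, Q = 0 ↦ 0  <
P = 1, Q = 1/3 ↦ 1/3  <
P = 1, Q = 2/3 ↦ 2/3  ≥
P = 1, Q = 1 ↦ 1  ≥
So 11 of the 16 assignments meet the threshold.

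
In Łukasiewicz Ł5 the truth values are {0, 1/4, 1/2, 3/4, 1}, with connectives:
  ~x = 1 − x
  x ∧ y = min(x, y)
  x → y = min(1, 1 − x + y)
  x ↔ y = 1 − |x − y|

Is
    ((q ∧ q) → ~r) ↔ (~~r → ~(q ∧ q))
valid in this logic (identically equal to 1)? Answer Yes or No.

Yes

At q = 1, r = 3/4, for instance:
q ∧ q = 1 ∧ 1 = 1
~r = ~3/4 = 1/4
(q ∧ q) → ~r = 1 → 1/4 = 1/4
~~r = ~1/4 = 3/4
~(q ∧ q) = ~1 = 0
~~r → ~(q ∧ q) = 3/4 → 0 = 1/4
((q ∧ q) → ~r) ↔ (~~r → ~(q ∧ q)) = 1/4 ↔ 1/4 = 1
and checking the remaining 24 assignments likewise gives ≥ 1 in every case.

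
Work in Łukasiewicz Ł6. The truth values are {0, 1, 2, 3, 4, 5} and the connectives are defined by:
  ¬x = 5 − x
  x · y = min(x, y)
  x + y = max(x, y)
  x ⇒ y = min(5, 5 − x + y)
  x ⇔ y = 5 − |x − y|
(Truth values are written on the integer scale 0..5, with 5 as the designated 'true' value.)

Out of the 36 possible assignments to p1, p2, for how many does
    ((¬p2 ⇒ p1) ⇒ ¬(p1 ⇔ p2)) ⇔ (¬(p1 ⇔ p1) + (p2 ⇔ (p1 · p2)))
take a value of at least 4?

14

value 5: 7 assignments (counts)
value 4: 7 assignments (counts)
value 3: 6 assignments
value 2: 7 assignments
value 1: 5 assignments
value 0: 4 assignments
So 14 of the 36 assignments meet the threshold.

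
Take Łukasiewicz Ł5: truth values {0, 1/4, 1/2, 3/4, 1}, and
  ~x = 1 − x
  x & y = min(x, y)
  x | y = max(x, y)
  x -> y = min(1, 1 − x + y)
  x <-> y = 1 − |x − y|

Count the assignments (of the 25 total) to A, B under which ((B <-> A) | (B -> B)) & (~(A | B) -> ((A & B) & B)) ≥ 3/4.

19

value 1: 15 assignments (counts)
value 3/4: 4 assignments (counts)
value 1/2: 3 assignments
value 1/4: 2 assignments
value 0: 1 assignment
So 19 of the 25 assignments meet the threshold.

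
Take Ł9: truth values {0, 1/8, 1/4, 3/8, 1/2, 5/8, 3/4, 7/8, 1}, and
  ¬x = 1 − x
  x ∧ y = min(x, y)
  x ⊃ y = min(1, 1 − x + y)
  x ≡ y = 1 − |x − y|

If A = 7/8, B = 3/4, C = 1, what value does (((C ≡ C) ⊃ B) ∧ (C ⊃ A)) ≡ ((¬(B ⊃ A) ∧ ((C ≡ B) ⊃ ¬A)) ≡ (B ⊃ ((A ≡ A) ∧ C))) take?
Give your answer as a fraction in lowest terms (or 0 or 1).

1/4

C ≡ C = 1 ≡ 1 = 1
(C ≡ C) ⊃ B = 1 ⊃ 3/4 = 3/4
C ⊃ A = 1 ⊃ 7/8 = 7/8
((C ≡ C) ⊃ B) ∧ (C ⊃ A) = 3/4 ∧ 7/8 = 3/4
B ⊃ A = 3/4 ⊃ 7/8 = 1
¬(B ⊃ A) = ¬1 = 0
C ≡ B = 1 ≡ 3/4 = 3/4
¬A = ¬7/8 = 1/8
(C ≡ B) ⊃ ¬A = 3/4 ⊃ 1/8 = 3/8
¬(B ⊃ A) ∧ ((C ≡ B) ⊃ ¬A) = 0 ∧ 3/8 = 0
A ≡ A = 7/8 ≡ 7/8 = 1
(A ≡ A) ∧ C = 1 ∧ 1 = 1
B ⊃ ((A ≡ A) ∧ C) = 3/4 ⊃ 1 = 1
(¬(B ⊃ A) ∧ ((C ≡ B) ⊃ ¬A)) ≡ (B ⊃ ((A ≡ A) ∧ C)) = 0 ≡ 1 = 0
(((C ≡ C) ⊃ B) ∧ (C ⊃ A)) ≡ ((¬(B ⊃ A) ∧ ((C ≡ B) ⊃ ¬A)) ≡ (B ⊃ ((A ≡ A) ∧ C))) = 3/4 ≡ 0 = 1/4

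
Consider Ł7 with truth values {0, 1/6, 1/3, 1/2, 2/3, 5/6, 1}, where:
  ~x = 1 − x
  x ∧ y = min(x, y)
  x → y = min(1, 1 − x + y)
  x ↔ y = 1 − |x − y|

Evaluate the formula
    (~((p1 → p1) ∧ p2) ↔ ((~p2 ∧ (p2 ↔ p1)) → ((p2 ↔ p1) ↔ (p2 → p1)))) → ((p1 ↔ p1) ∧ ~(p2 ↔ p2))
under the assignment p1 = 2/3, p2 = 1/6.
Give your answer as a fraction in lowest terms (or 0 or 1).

p1 → p1 = 2/3 → 2/3 = 1
(p1 → p1) ∧ p2 = 1 ∧ 1/6 = 1/6
~((p1 → p1) ∧ p2) = ~1/6 = 5/6
~p2 = ~1/6 = 5/6
p2 ↔ p1 = 1/6 ↔ 2/3 = 1/2
~p2 ∧ (p2 ↔ p1) = 5/6 ∧ 1/2 = 1/2
p2 ↔ p1 = 1/6 ↔ 2/3 = 1/2
p2 → p1 = 1/6 → 2/3 = 1
(p2 ↔ p1) ↔ (p2 → p1) = 1/2 ↔ 1 = 1/2
(~p2 ∧ (p2 ↔ p1)) → ((p2 ↔ p1) ↔ (p2 → p1)) = 1/2 → 1/2 = 1
~((p1 → p1) ∧ p2) ↔ ((~p2 ∧ (p2 ↔ p1)) → ((p2 ↔ p1) ↔ (p2 → p1))) = 5/6 ↔ 1 = 5/6
p1 ↔ p1 = 2/3 ↔ 2/3 = 1
p2 ↔ p2 = 1/6 ↔ 1/6 = 1
~(p2 ↔ p2) = ~1 = 0
(p1 ↔ p1) ∧ ~(p2 ↔ p2) = 1 ∧ 0 = 0
(~((p1 → p1) ∧ p2) ↔ ((~p2 ∧ (p2 ↔ p1)) → ((p2 ↔ p1) ↔ (p2 → p1)))) → ((p1 ↔ p1) ∧ ~(p2 ↔ p2)) = 5/6 → 0 = 1/6

1/6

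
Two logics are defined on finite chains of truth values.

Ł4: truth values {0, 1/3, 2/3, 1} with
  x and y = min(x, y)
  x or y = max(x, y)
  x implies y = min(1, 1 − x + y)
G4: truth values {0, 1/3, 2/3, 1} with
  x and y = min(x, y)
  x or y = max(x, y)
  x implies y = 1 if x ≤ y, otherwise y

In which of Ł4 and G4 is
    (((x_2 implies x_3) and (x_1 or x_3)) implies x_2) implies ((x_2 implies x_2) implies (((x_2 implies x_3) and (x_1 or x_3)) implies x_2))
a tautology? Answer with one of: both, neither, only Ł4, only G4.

In Ł4: every assignment gives 1 — tautology.
In G4: every assignment gives 1 — tautology.

both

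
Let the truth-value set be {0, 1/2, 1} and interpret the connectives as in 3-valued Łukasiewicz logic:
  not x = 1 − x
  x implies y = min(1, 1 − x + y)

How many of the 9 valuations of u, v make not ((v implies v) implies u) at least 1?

u = 0, v = 0 ↦ 1  ≥
u = 0, v = 1/2 ↦ 1  ≥
u = 0, v = 1 ↦ 1  ≥
u = 1/2, v = 0 ↦ 1/2  <
u = 1/2, v = 1/2 ↦ 1/2  <
u = 1/2, v = 1 ↦ 1/2  <
u = 1, v = 0 ↦ 0  <
u = 1, v = 1/2 ↦ 0  <
u = 1, v = 1 ↦ 0  <
So 3 of the 9 assignments meet the threshold.

3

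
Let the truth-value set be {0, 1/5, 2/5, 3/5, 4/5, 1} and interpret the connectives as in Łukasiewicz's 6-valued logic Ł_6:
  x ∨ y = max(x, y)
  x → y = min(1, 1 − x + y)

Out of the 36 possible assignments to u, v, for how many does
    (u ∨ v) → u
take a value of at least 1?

21

value 1: 21 assignments (counts)
value 4/5: 5 assignments
value 3/5: 4 assignments
value 2/5: 3 assignments
value 1/5: 2 assignments
value 0: 1 assignment
So 21 of the 36 assignments meet the threshold.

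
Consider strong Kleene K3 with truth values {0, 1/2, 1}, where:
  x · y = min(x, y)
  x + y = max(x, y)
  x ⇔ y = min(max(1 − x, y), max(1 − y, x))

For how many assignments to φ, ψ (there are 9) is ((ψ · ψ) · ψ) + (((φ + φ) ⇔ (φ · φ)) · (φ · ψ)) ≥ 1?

φ = 0, ψ = 0 ↦ 0  <
φ = 0, ψ = 1/2 ↦ 1/2  <
φ = 0, ψ = 1 ↦ 1  ≥
φ = 1/2, ψ = 0 ↦ 0  <
φ = 1/2, ψ = 1/2 ↦ 1/2  <
φ = 1/2, ψ = 1 ↦ 1  ≥
φ = 1, ψ = 0 ↦ 0  <
φ = 1, ψ = 1/2 ↦ 1/2  <
φ = 1, ψ = 1 ↦ 1  ≥
So 3 of the 9 assignments meet the threshold.

3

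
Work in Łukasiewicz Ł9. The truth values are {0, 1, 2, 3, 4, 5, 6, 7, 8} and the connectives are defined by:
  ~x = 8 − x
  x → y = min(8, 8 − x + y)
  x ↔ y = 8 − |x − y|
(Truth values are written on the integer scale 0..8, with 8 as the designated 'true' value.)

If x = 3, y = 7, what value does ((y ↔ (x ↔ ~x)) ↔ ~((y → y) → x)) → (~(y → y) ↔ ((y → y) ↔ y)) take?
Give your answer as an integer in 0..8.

3

~x = ~3 = 5
x ↔ ~x = 3 ↔ 5 = 6
y ↔ (x ↔ ~x) = 7 ↔ 6 = 7
y → y = 7 → 7 = 8
(y → y) → x = 8 → 3 = 3
~((y → y) → x) = ~3 = 5
(y ↔ (x ↔ ~x)) ↔ ~((y → y) → x) = 7 ↔ 5 = 6
y → y = 7 → 7 = 8
~(y → y) = ~8 = 0
y → y = 7 → 7 = 8
(y → y) ↔ y = 8 ↔ 7 = 7
~(y → y) ↔ ((y → y) ↔ y) = 0 ↔ 7 = 1
((y ↔ (x ↔ ~x)) ↔ ~((y → y) → x)) → (~(y → y) ↔ ((y → y) ↔ y)) = 6 → 1 = 3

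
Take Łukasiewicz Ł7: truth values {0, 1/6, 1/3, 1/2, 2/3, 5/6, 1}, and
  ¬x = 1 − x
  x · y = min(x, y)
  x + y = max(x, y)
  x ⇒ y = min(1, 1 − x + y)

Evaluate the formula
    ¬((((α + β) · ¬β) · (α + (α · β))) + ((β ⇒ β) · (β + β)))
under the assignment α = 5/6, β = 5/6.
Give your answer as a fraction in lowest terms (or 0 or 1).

α + β = 5/6 + 5/6 = 5/6
¬β = ¬5/6 = 1/6
(α + β) · ¬β = 5/6 · 1/6 = 1/6
α · β = 5/6 · 5/6 = 5/6
α + (α · β) = 5/6 + 5/6 = 5/6
((α + β) · ¬β) · (α + (α · β)) = 1/6 · 5/6 = 1/6
β ⇒ β = 5/6 ⇒ 5/6 = 1
β + β = 5/6 + 5/6 = 5/6
(β ⇒ β) · (β + β) = 1 · 5/6 = 5/6
(((α + β) · ¬β) · (α + (α · β))) + ((β ⇒ β) · (β + β)) = 1/6 + 5/6 = 5/6
¬((((α + β) · ¬β) · (α + (α · β))) + ((β ⇒ β) · (β + β))) = ¬5/6 = 1/6

1/6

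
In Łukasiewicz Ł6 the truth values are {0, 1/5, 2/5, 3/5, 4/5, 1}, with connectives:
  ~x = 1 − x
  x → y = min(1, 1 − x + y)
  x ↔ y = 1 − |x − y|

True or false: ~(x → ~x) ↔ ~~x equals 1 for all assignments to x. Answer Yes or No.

Counterexample: take x = 1/5.
~x = ~1/5 = 4/5
x → ~x = 1/5 → 4/5 = 1
~(x → ~x) = ~1 = 0
~x = ~1/5 = 4/5
~~x = ~4/5 = 1/5
~(x → ~x) ↔ ~~x = 0 ↔ 1/5 = 4/5
This gives 4/5 ≠ 1.

No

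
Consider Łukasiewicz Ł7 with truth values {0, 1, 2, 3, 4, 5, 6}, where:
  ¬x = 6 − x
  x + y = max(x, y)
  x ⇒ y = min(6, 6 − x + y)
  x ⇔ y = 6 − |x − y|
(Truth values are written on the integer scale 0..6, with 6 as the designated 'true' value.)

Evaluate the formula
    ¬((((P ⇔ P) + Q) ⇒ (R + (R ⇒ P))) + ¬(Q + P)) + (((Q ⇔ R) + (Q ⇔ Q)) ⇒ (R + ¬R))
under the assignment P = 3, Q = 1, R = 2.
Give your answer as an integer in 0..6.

P ⇔ P = 3 ⇔ 3 = 6
(P ⇔ P) + Q = 6 + 1 = 6
R ⇒ P = 2 ⇒ 3 = 6
R + (R ⇒ P) = 2 + 6 = 6
((P ⇔ P) + Q) ⇒ (R + (R ⇒ P)) = 6 ⇒ 6 = 6
Q + P = 1 + 3 = 3
¬(Q + P) = ¬3 = 3
(((P ⇔ P) + Q) ⇒ (R + (R ⇒ P))) + ¬(Q + P) = 6 + 3 = 6
¬((((P ⇔ P) + Q) ⇒ (R + (R ⇒ P))) + ¬(Q + P)) = ¬6 = 0
Q ⇔ R = 1 ⇔ 2 = 5
Q ⇔ Q = 1 ⇔ 1 = 6
(Q ⇔ R) + (Q ⇔ Q) = 5 + 6 = 6
¬R = ¬2 = 4
R + ¬R = 2 + 4 = 4
((Q ⇔ R) + (Q ⇔ Q)) ⇒ (R + ¬R) = 6 ⇒ 4 = 4
¬((((P ⇔ P) + Q) ⇒ (R + (R ⇒ P))) + ¬(Q + P)) + (((Q ⇔ R) + (Q ⇔ Q)) ⇒ (R + ¬R)) = 0 + 4 = 4

4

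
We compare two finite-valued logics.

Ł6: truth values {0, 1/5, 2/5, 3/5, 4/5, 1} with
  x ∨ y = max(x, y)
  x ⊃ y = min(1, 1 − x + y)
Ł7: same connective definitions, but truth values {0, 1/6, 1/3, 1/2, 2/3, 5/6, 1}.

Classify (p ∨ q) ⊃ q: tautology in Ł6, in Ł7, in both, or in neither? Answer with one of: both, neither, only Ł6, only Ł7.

In Ł6: at p = 1/5, q = 0 the value is 4/5 — not a tautology.
In Ł7: at p = 1/6, q = 0 the value is 5/6 — not a tautology.

neither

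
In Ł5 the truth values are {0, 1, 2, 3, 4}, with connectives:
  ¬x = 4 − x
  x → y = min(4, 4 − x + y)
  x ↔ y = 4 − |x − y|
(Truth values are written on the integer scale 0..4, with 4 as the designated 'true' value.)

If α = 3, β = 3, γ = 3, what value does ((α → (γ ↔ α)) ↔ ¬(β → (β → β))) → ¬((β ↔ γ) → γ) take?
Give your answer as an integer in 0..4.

4

γ ↔ α = 3 ↔ 3 = 4
α → (γ ↔ α) = 3 → 4 = 4
β → β = 3 → 3 = 4
β → (β → β) = 3 → 4 = 4
¬(β → (β → β)) = ¬4 = 0
(α → (γ ↔ α)) ↔ ¬(β → (β → β)) = 4 ↔ 0 = 0
β ↔ γ = 3 ↔ 3 = 4
(β ↔ γ) → γ = 4 → 3 = 3
¬((β ↔ γ) → γ) = ¬3 = 1
((α → (γ ↔ α)) ↔ ¬(β → (β → β))) → ¬((β ↔ γ) → γ) = 0 → 1 = 4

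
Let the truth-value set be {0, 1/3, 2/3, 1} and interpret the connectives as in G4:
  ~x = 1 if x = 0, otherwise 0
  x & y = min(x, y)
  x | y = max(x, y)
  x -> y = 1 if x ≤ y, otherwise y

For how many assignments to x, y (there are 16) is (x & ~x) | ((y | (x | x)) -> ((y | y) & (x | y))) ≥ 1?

10

x = 0, y = 0 ↦ 1  ≥
x = 0, y = 1/3 ↦ 1  ≥
x = 0, y = 2/3 ↦ 1  ≥
x = 0, y = 1 ↦ 1  ≥
x = 1/3, y = 0 ↦ 0  <
x = 1/3, y = 1/3 ↦ 1  ≥
x = 1/3, y = 2/3 ↦ 1  ≥
x = 1/3, y = 1 ↦ 1  ≥
x = 2/3, y = 0 ↦ 0  <
x = 2/3, y = 1/3 ↦ 1/3  <
x = 2/3, y = 2/3 ↦ 1  ≥
x = 2/3, y = 1 ↦ 1  ≥
x = 1, y = 0 ↦ 0  <
x = 1, y = 1/3 ↦ 1/3  <
x = 1, y = 2/3 ↦ 2/3  <
x = 1, y = 1 ↦ 1  ≥
So 10 of the 16 assignments meet the threshold.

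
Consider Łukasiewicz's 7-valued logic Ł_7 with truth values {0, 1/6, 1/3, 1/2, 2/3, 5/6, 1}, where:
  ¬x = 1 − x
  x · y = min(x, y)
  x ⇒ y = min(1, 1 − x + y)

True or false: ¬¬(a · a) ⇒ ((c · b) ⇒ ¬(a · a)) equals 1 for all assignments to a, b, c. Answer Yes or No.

Counterexample: take a = 2/3, b = 5/6, c = 5/6.
a · a = 2/3 · 2/3 = 2/3
¬(a · a) = ¬2/3 = 1/3
¬¬(a · a) = ¬1/3 = 2/3
c · b = 5/6 · 5/6 = 5/6
a · a = 2/3 · 2/3 = 2/3
¬(a · a) = ¬2/3 = 1/3
(c · b) ⇒ ¬(a · a) = 5/6 ⇒ 1/3 = 1/2
¬¬(a · a) ⇒ ((c · b) ⇒ ¬(a · a)) = 2/3 ⇒ 1/2 = 5/6
This gives 5/6 ≠ 1.

No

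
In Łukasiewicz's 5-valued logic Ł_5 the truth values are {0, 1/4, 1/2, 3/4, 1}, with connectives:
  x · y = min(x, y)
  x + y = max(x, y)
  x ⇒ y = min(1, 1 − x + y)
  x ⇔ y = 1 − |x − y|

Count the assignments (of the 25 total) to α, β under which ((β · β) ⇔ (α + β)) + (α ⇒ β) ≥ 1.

15

value 1: 15 assignments (counts)
value 3/4: 4 assignments
value 1/2: 3 assignments
value 1/4: 2 assignments
value 0: 1 assignment
So 15 of the 25 assignments meet the threshold.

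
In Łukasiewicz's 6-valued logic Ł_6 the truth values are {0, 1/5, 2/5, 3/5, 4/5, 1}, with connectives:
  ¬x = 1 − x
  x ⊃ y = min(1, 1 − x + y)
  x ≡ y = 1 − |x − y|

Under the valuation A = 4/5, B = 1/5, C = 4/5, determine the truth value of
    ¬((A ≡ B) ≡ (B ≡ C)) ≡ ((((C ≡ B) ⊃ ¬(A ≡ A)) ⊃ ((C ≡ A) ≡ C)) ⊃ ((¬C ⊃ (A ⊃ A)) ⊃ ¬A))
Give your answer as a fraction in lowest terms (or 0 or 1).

A ≡ B = 4/5 ≡ 1/5 = 2/5
B ≡ C = 1/5 ≡ 4/5 = 2/5
(A ≡ B) ≡ (B ≡ C) = 2/5 ≡ 2/5 = 1
¬((A ≡ B) ≡ (B ≡ C)) = ¬1 = 0
C ≡ B = 4/5 ≡ 1/5 = 2/5
A ≡ A = 4/5 ≡ 4/5 = 1
¬(A ≡ A) = ¬1 = 0
(C ≡ B) ⊃ ¬(A ≡ A) = 2/5 ⊃ 0 = 3/5
C ≡ A = 4/5 ≡ 4/5 = 1
(C ≡ A) ≡ C = 1 ≡ 4/5 = 4/5
((C ≡ B) ⊃ ¬(A ≡ A)) ⊃ ((C ≡ A) ≡ C) = 3/5 ⊃ 4/5 = 1
¬C = ¬4/5 = 1/5
A ⊃ A = 4/5 ⊃ 4/5 = 1
¬C ⊃ (A ⊃ A) = 1/5 ⊃ 1 = 1
¬A = ¬4/5 = 1/5
(¬C ⊃ (A ⊃ A)) ⊃ ¬A = 1 ⊃ 1/5 = 1/5
(((C ≡ B) ⊃ ¬(A ≡ A)) ⊃ ((C ≡ A) ≡ C)) ⊃ ((¬C ⊃ (A ⊃ A)) ⊃ ¬A) = 1 ⊃ 1/5 = 1/5
¬((A ≡ B) ≡ (B ≡ C)) ≡ ((((C ≡ B) ⊃ ¬(A ≡ A)) ⊃ ((C ≡ A) ≡ C)) ⊃ ((¬C ⊃ (A ⊃ A)) ⊃ ¬A)) = 0 ≡ 1/5 = 4/5

4/5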